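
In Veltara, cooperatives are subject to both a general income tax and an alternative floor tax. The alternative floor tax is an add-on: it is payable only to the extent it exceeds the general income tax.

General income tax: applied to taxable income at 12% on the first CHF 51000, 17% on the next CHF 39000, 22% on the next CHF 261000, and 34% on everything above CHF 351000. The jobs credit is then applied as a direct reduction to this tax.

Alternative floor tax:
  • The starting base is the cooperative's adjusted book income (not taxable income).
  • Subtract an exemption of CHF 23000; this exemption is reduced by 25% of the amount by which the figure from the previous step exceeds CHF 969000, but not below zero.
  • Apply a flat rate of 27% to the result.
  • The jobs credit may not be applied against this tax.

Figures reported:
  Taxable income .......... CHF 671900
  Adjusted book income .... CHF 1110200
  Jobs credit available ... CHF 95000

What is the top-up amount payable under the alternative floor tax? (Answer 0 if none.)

CHF 215478

General income tax:
  CHF 51000 × 12% = CHF 6120
  CHF 39000 × 17% = CHF 6630
  CHF 261000 × 22% = CHF 57420
  CHF 320900 × 34% = CHF 109106
  → CHF 179276
  Less jobs credit CHF 95000 → CHF 84276

Alternative floor tax:
  Base (adjusted book income): CHF 1110200
  Exemption: 25% × (CHF 1110200 − CHF 969000) = CHF 35300 ≥ CHF 23000, so the exemption is fully phased out
  Base: CHF 1110200 − CHF 0 = CHF 1110200
  CHF 1110200 × 27% = CHF 299754

Excess of alternative floor tax over general income tax: CHF 299754 − CHF 84276 = CHF 215478.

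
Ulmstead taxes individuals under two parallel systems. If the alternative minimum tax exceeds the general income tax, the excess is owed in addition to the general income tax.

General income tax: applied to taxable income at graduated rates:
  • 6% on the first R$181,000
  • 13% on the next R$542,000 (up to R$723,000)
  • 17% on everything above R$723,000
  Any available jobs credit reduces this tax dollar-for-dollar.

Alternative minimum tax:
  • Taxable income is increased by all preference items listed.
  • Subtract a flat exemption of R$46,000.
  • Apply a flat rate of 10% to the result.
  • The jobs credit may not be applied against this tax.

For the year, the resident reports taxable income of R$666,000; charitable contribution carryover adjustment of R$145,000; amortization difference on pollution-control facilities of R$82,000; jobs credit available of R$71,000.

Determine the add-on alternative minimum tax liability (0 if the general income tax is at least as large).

R$81,790

General income tax:
  R$181,000 × 6% = R$10,860
  R$485,000 × 13% = R$63,050
  → R$73,910
  Less jobs credit R$71,000 → R$2,910

Alternative minimum tax:
  Adjusted income: R$666,000 + R$145,000 + R$82,000 = R$893,000
  Less exemption R$46,000 → base R$847,000
  R$847,000 × 10% = R$84,700

Excess of alternative minimum tax over general income tax: R$84,700 − R$2,910 = R$81,790.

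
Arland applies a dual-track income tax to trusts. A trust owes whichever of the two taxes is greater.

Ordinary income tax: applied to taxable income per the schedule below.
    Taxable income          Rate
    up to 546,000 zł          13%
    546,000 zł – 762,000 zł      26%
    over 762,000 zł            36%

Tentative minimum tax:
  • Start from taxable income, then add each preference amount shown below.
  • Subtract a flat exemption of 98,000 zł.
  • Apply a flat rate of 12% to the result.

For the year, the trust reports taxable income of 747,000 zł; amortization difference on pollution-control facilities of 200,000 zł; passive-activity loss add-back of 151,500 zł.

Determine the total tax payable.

Ordinary income tax:
  546,000 zł × 13% = 70,980 zł
  201,000 zł × 26% = 52,260 zł
  → 123,240 zł

Tentative minimum tax:
  Adjusted income: 747,000 zł + 200,000 zł + 151,500 zł = 1,098,500 zł
  Less exemption 98,000 zł → base 1,000,500 zł
  1,000,500 zł × 12% = 120,060 zł

123,240 zł > 120,060 zł, so the ordinary income tax governs.

123,240 zł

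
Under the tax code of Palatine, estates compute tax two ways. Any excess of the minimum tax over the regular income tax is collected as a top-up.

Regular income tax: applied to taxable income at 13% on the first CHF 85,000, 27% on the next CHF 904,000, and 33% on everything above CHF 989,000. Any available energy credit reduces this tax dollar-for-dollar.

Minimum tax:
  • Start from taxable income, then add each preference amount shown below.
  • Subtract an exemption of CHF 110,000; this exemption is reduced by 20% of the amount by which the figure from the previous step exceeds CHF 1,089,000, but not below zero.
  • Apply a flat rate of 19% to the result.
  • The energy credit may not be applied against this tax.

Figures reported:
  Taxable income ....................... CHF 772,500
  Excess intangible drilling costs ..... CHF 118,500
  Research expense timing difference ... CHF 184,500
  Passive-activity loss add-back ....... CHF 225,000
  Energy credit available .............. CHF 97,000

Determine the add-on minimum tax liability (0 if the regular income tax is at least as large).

CHF 134,557

Minimum tax:
  Adjusted income: CHF 772,500 + CHF 118,500 + CHF 184,500 + CHF 225,000 = CHF 1,300,500
  Exemption: CHF 110,000 − 20% × (CHF 1,300,500 − CHF 1,089,000) = CHF 110,000 − CHF 42,300 = CHF 67,700
  Base: CHF 1,300,500 − CHF 67,700 = CHF 1,232,800
  CHF 1,232,800 × 19% = CHF 234,232

Regular income tax:
  CHF 85,000 × 13% = CHF 11,050
  CHF 687,500 × 27% = CHF 185,625
  → CHF 196,675
  Less energy credit CHF 97,000 → CHF 99,675

Excess of minimum tax over regular income tax: CHF 234,232 − CHF 99,675 = CHF 134,557.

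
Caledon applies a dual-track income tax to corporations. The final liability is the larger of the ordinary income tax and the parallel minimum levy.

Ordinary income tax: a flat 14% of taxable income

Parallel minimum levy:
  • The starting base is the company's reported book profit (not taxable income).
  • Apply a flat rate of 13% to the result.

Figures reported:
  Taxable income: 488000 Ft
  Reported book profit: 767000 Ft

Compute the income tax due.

Parallel minimum levy:
  Base (reported book profit): 767000 Ft
  767000 Ft × 13% = 99710 Ft

Ordinary income tax:
  488000 Ft × 14% = 68320 Ft

99710 Ft > 68320 Ft, so the parallel minimum levy is the binding amount.

99710 Ft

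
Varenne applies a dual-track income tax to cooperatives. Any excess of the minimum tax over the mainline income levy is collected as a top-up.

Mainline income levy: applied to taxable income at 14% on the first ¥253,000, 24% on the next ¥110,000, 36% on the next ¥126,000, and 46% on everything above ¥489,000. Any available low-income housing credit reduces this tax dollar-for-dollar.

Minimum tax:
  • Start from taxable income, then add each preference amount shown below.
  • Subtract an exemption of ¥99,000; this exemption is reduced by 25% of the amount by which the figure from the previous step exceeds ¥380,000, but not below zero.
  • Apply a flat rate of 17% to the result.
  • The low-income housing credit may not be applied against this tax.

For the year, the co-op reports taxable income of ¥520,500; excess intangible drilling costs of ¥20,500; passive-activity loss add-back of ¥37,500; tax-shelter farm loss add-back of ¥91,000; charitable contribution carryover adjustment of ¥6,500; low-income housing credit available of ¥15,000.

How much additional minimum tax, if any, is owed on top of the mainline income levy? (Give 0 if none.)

Mainline income levy:
  ¥253,000 × 14% = ¥35,420
  ¥110,000 × 24% = ¥26,400
  ¥126,000 × 36% = ¥45,360
  ¥31,500 × 46% = ¥14,490
  → ¥121,670
  Less low-income housing credit ¥15,000 → ¥106,670

Minimum tax:
  Adjusted income: ¥520,500 + ¥20,500 + ¥37,500 + ¥91,000 + ¥6,500 = ¥676,000
  Exemption: ¥99,000 − 25% × (¥676,000 − ¥380,000) = ¥99,000 − ¥74,000 = ¥25,000
  Base: ¥676,000 − ¥25,000 = ¥651,000
  ¥651,000 × 17% = ¥110,670

Excess of minimum tax over mainline income levy: ¥110,670 − ¥106,670 = ¥4,000.

¥4,000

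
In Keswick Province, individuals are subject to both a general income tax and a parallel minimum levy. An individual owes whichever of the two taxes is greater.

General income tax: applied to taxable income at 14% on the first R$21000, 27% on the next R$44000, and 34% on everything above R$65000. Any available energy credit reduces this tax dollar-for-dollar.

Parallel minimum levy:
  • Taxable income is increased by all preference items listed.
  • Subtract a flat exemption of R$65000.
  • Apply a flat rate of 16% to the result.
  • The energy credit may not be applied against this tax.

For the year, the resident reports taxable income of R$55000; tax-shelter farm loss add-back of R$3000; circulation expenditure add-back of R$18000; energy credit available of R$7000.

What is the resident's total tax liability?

Parallel minimum levy:
  Adjusted income: R$55000 + R$3000 + R$18000 = R$76000
  Less exemption R$65000 → base R$11000
  R$11000 × 16% = R$1760

General income tax:
  R$21000 × 14% = R$2940
  R$34000 × 27% = R$9180
  → R$12120
  Less energy credit R$7000 → R$5120

R$5120 > R$1760, so the general income tax governs.

R$5120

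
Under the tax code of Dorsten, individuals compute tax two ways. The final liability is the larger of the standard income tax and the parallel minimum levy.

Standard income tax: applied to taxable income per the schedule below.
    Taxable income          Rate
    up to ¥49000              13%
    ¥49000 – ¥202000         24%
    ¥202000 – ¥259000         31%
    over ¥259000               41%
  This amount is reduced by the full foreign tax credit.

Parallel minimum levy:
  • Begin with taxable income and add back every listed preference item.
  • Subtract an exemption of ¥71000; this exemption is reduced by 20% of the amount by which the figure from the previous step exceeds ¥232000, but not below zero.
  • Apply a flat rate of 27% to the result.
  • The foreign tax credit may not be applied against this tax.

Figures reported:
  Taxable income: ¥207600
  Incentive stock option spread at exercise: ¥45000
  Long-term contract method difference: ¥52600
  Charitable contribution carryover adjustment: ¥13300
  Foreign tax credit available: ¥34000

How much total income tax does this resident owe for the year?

¥71496

Parallel minimum levy:
  Adjusted income: ¥207600 + ¥45000 + ¥52600 + ¥13300 = ¥318500
  Exemption: ¥71000 − 20% × (¥318500 − ¥232000) = ¥71000 − ¥17300 = ¥53700
  Base: ¥318500 − ¥53700 = ¥264800
  ¥264800 × 27% = ¥71496

Standard income tax:
  ¥49000 × 13% = ¥6370
  ¥153000 × 24% = ¥36720
  ¥5600 × 31% = ¥1736
  → ¥44826
  Less foreign tax credit ¥34000 → ¥10826

¥71496 > ¥10826, so the parallel minimum levy is the binding amount.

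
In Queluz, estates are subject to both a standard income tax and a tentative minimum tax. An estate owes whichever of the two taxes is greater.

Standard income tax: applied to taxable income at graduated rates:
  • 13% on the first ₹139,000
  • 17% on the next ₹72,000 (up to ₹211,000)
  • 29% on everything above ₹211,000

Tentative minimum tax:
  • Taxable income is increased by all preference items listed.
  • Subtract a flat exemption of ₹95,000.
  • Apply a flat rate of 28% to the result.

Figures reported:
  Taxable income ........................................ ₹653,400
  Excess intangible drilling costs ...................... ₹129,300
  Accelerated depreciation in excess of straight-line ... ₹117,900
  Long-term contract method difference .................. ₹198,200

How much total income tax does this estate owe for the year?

Standard income tax:
  ₹139,000 × 13% = ₹18,070
  ₹72,000 × 17% = ₹12,240
  ₹442,400 × 29% = ₹128,296
  → ₹158,606

Tentative minimum tax:
  Adjusted income: ₹653,400 + ₹129,300 + ₹117,900 + ₹198,200 = ₹1,098,800
  Less exemption ₹95,000 → base ₹1,003,800
  ₹1,003,800 × 28% = ₹281,064

₹281,064 > ₹158,606, so the tentative minimum tax is the binding amount.

₹281,064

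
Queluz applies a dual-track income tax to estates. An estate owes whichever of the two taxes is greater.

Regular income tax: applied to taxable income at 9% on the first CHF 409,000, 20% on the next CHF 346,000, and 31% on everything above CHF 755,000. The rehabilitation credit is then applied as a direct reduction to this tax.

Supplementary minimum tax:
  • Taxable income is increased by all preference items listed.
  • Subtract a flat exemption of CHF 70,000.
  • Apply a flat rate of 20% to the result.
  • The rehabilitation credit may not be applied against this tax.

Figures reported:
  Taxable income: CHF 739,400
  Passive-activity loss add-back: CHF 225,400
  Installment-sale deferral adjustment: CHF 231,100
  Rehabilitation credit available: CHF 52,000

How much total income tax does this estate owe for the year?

Regular income tax:
  CHF 409,000 × 9% = CHF 36,810
  CHF 330,400 × 20% = CHF 66,080
  → CHF 102,890
  Less rehabilitation credit CHF 52,000 → CHF 50,890

Supplementary minimum tax:
  Adjusted income: CHF 739,400 + CHF 225,400 + CHF 231,100 = CHF 1,195,900
  Less exemption CHF 70,000 → base CHF 1,125,900
  CHF 1,125,900 × 20% = CHF 225,180

CHF 225,180 > CHF 50,890, so the supplementary minimum tax is the binding amount.

CHF 225,180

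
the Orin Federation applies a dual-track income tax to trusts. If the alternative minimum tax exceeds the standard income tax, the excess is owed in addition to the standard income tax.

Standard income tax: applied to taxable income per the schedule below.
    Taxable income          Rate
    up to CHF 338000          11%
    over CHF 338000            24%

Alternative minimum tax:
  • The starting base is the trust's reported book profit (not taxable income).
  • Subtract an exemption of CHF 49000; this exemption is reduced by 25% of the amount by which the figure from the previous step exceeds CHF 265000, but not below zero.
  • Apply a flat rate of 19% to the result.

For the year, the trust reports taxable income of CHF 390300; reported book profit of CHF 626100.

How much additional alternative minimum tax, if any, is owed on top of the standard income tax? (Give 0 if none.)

CHF 69227

Standard income tax:
  CHF 338000 × 11% = CHF 37180
  CHF 52300 × 24% = CHF 12552
  → CHF 49732

Alternative minimum tax:
  Base (reported book profit): CHF 626100
  Exemption: 25% × (CHF 626100 − CHF 265000) = CHF 90275 ≥ CHF 49000, so the exemption is fully phased out
  Base: CHF 626100 − CHF 0 = CHF 626100
  CHF 626100 × 19% = CHF 118959

Excess of alternative minimum tax over standard income tax: CHF 118959 − CHF 49732 = CHF 69227.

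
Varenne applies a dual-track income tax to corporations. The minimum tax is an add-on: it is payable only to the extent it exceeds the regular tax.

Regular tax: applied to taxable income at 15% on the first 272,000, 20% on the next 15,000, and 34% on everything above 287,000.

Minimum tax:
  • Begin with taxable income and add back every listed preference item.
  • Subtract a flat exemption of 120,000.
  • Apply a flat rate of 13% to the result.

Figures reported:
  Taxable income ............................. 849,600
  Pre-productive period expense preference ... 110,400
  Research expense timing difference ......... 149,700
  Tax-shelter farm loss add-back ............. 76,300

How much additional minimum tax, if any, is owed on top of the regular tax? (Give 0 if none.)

Minimum tax:
  Adjusted income: 849,600 + 110,400 + 149,700 + 76,300 = 1,186,000
  Less exemption 120,000 → base 1,066,000
  1,066,000 × 13% = 138,580

Regular tax:
  272,000 × 15% = 40,800
  15,000 × 20% = 3,000
  562,600 × 34% = 191,284
  → 235,084

138,580 ≤ 235,084, so no add-on is due.

0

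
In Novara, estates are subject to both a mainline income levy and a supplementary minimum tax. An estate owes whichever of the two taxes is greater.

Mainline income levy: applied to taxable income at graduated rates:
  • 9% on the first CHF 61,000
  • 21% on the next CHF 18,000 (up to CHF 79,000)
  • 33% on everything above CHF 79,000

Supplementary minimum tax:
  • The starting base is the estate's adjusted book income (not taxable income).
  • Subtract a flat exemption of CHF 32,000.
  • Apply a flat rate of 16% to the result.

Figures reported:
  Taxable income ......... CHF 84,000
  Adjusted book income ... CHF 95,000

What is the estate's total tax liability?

CHF 10,920

Mainline income levy:
  CHF 61,000 × 9% = CHF 5,490
  CHF 18,000 × 21% = CHF 3,780
  CHF 5,000 × 33% = CHF 1,650
  → CHF 10,920

Supplementary minimum tax:
  Base (adjusted book income): CHF 95,000
  Less exemption CHF 32,000 → base CHF 63,000
  CHF 63,000 × 16% = CHF 10,080

CHF 10,920 > CHF 10,080, so the mainline income levy governs.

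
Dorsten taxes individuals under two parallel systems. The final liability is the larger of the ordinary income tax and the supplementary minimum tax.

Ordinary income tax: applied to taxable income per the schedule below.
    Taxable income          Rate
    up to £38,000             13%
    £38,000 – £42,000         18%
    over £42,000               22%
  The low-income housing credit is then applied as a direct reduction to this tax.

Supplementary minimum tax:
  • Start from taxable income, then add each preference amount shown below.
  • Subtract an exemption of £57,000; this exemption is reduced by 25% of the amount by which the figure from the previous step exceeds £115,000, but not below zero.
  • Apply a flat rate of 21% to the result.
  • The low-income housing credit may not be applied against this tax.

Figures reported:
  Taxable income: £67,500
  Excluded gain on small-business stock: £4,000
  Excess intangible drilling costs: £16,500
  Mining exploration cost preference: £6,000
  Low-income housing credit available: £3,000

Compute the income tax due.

Supplementary minimum tax:
  Adjusted income: £67,500 + £4,000 + £16,500 + £6,000 = £94,000
  Exemption: £94,000 ≤ £115,000, so full £57,000 applies
  Base: £94,000 − £57,000 = £37,000
  £37,000 × 21% = £7,770

Ordinary income tax:
  £38,000 × 13% = £4,940
  £4,000 × 18% = £720
  £25,500 × 22% = £5,610
  → £11,270
  Less low-income housing credit £3,000 → £8,270

£8,270 > £7,770, so the ordinary income tax governs.

£8,270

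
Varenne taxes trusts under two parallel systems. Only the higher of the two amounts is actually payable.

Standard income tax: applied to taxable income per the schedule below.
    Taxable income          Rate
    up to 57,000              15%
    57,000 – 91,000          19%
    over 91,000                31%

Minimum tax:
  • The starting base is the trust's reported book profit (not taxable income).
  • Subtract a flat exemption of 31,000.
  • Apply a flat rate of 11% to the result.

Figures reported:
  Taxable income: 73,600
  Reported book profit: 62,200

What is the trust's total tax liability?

Standard income tax:
  57,000 × 15% = 8,550
  16,600 × 19% = 3,154
  → 11,704

Minimum tax:
  Base (reported book profit): 62,200
  Less exemption 31,000 → base 31,200
  31,200 × 11% = 3,432

11,704 > 3,432, so the standard income tax governs.

11,704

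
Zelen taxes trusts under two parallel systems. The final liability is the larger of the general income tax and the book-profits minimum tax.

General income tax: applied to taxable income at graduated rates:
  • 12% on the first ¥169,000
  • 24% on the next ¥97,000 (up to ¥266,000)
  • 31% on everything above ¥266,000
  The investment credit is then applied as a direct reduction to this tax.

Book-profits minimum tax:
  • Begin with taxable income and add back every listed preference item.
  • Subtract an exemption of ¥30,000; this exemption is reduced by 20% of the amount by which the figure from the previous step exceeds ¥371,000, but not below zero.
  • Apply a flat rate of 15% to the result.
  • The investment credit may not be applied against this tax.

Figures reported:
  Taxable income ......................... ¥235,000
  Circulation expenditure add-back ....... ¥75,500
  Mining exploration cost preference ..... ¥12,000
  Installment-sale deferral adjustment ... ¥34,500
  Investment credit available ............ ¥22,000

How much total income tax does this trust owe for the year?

General income tax:
  ¥169,000 × 12% = ¥20,280
  ¥66,000 × 24% = ¥15,840
  → ¥36,120
  Less investment credit ¥22,000 → ¥14,120

Book-profits minimum tax:
  Adjusted income: ¥235,000 + ¥75,500 + ¥12,000 + ¥34,500 = ¥357,000
  Exemption: ¥357,000 ≤ ¥371,000, so full ¥30,000 applies
  Base: ¥357,000 − ¥30,000 = ¥327,000
  ¥327,000 × 15% = ¥49,050

¥49,050 > ¥14,120, so the book-profits minimum tax is the binding amount.

¥49,050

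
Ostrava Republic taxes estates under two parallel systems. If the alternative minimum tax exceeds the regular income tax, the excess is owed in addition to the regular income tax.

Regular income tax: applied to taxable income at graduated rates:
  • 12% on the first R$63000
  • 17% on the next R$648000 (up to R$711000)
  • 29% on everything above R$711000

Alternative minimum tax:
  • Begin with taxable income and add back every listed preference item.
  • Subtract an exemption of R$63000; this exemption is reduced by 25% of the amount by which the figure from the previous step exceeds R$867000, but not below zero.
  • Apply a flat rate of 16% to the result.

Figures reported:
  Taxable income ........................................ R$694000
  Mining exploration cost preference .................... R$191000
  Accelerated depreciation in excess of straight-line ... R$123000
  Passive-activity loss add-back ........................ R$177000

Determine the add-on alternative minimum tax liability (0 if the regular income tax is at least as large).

Regular income tax:
  R$63000 × 12% = R$7560
  R$631000 × 17% = R$107270
  → R$114830

Alternative minimum tax:
  Adjusted income: R$694000 + R$191000 + R$123000 + R$177000 = R$1185000
  Exemption: 25% × (R$1185000 − R$867000) = R$79500 ≥ R$63000, so the exemption is fully phased out
  Base: R$1185000 − R$0 = R$1185000
  R$1185000 × 16% = R$189600

Excess of alternative minimum tax over regular income tax: R$189600 − R$114830 = R$74770.

R$74770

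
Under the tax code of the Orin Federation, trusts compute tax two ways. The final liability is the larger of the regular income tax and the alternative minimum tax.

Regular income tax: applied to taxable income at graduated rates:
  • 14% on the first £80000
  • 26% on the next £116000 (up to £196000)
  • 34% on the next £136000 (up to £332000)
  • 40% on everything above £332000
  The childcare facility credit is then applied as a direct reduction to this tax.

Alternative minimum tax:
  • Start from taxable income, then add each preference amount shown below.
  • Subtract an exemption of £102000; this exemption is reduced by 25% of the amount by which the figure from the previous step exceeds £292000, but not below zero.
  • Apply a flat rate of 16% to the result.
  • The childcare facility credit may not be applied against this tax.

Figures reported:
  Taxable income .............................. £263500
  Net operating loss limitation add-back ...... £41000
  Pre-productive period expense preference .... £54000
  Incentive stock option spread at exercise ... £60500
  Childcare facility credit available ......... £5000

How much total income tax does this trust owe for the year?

£59310

Regular income tax:
  £80000 × 14% = £11200
  £116000 × 26% = £30160
  £67500 × 34% = £22950
  → £64310
  Less childcare facility credit £5000 → £59310

Alternative minimum tax:
  Adjusted income: £263500 + £41000 + £54000 + £60500 = £419000
  Exemption: £102000 − 25% × (£419000 − £292000) = £102000 − £31750 = £70250
  Base: £419000 − £70250 = £348750
  £348750 × 16% = £55800

£59310 > £55800, so the regular income tax governs.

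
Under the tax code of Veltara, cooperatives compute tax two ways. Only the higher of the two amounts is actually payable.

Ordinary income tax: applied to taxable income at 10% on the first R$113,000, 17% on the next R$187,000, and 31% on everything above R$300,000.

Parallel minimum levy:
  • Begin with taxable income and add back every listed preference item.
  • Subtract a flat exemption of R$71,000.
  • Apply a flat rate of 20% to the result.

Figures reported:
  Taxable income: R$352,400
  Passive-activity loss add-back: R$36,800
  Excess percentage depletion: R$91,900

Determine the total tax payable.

R$82,020

Ordinary income tax:
  R$113,000 × 10% = R$11,300
  R$187,000 × 17% = R$31,790
  R$52,400 × 31% = R$16,244
  → R$59,334

Parallel minimum levy:
  Adjusted income: R$352,400 + R$36,800 + R$91,900 = R$481,100
  Less exemption R$71,000 → base R$410,100
  R$410,100 × 20% = R$82,020

R$82,020 > R$59,334, so the parallel minimum levy is the binding amount.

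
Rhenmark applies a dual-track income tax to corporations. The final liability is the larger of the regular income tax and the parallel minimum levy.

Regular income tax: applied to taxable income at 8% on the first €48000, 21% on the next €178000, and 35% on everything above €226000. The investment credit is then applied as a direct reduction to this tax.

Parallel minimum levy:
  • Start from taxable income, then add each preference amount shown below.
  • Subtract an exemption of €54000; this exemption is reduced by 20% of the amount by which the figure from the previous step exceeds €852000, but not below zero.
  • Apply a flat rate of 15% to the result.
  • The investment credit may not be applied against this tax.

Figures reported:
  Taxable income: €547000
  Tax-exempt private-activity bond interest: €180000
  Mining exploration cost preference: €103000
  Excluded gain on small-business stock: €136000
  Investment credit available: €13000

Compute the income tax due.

Regular income tax:
  €48000 × 8% = €3840
  €178000 × 21% = €37380
  €321000 × 35% = €112350
  → €153570
  Less investment credit €13000 → €140570

Parallel minimum levy:
  Adjusted income: €547000 + €180000 + €103000 + €136000 = €966000
  Exemption: €54000 − 20% × (€966000 − €852000) = €54000 − €22800 = €31200
  Base: €966000 − €31200 = €934800
  €934800 × 15% = €140220

€140570 > €140220, so the regular income tax governs.

€140570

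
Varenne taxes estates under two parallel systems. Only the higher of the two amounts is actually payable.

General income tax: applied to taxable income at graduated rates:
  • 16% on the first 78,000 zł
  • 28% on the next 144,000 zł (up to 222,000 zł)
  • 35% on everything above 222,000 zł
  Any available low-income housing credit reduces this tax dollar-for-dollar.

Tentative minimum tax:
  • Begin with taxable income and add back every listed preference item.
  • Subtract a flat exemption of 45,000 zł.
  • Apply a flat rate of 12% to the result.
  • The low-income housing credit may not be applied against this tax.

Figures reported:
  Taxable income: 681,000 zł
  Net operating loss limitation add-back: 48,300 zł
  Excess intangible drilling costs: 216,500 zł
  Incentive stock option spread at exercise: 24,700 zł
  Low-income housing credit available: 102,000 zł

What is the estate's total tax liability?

General income tax:
  78,000 zł × 16% = 12,480 zł
  144,000 zł × 28% = 40,320 zł
  459,000 zł × 35% = 160,650 zł
  → 213,450 zł
  Less low-income housing credit 102,000 zł → 111,450 zł

Tentative minimum tax:
  Adjusted income: 681,000 zł + 48,300 zł + 216,500 zł + 24,700 zł = 970,500 zł
  Less exemption 45,000 zł → base 925,500 zł
  925,500 zł × 12% = 111,060 zł

111,450 zł > 111,060 zł, so the general income tax governs.

111,450 zł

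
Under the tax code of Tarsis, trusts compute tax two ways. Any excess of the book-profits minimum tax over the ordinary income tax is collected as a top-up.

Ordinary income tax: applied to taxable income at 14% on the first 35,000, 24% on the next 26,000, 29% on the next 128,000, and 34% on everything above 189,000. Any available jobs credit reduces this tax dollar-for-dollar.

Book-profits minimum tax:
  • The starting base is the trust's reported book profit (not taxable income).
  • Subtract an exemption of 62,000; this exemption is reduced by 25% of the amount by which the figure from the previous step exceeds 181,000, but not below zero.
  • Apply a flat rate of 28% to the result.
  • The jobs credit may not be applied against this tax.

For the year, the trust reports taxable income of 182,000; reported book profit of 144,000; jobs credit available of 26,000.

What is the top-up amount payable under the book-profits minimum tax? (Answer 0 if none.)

Book-profits minimum tax:
  Base (reported book profit): 144,000
  Exemption: 144,000 ≤ 181,000, so full 62,000 applies
  Base: 144,000 − 62,000 = 82,000
  82,000 × 28% = 22,960

Ordinary income tax:
  35,000 × 14% = 4,900
  26,000 × 24% = 6,240
  121,000 × 29% = 35,090
  → 46,230
  Less jobs credit 26,000 → 20,230

Excess of book-profits minimum tax over ordinary income tax: 22,960 − 20,230 = 2,730.

2,730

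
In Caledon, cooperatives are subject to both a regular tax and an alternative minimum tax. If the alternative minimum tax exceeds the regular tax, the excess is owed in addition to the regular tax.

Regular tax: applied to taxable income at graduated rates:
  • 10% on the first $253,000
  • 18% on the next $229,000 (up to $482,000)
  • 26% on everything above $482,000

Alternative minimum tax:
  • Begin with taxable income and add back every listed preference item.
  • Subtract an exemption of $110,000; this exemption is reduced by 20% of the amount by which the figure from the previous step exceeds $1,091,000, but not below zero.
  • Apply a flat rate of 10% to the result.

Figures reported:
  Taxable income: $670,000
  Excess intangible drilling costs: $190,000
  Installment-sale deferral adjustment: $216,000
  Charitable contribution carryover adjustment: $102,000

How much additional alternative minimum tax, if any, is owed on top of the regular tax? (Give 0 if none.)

Regular tax:
  $253,000 × 10% = $25,300
  $229,000 × 18% = $41,220
  $188,000 × 26% = $48,880
  → $115,400

Alternative minimum tax:
  Adjusted income: $670,000 + $190,000 + $216,000 + $102,000 = $1,178,000
  Exemption: $110,000 − 20% × ($1,178,000 − $1,091,000) = $110,000 − $17,400 = $92,600
  Base: $1,178,000 − $92,600 = $1,085,400
  $1,085,400 × 10% = $108,540

$108,540 ≤ $115,400, so no add-on is due.

$0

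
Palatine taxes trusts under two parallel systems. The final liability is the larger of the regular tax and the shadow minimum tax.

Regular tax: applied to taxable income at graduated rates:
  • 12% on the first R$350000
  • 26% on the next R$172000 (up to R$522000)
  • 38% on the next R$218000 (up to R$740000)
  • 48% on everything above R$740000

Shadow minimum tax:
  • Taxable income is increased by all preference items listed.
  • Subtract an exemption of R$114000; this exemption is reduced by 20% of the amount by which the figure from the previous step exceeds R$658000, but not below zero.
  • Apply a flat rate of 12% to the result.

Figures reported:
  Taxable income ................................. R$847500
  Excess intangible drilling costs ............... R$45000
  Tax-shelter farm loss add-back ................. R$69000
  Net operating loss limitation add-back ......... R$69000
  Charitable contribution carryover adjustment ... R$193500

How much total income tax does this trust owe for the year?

R$221160

Regular tax:
  R$350000 × 12% = R$42000
  R$172000 × 26% = R$44720
  R$218000 × 38% = R$82840
  R$107500 × 48% = R$51600
  → R$221160

Shadow minimum tax:
  Adjusted income: R$847500 + R$45000 + R$69000 + R$69000 + R$193500 = R$1224000
  Exemption: R$114000 − 20% × (R$1224000 − R$658000) = R$114000 − R$113200 = R$800
  Base: R$1224000 − R$800 = R$1223200
  R$1223200 × 12% = R$146784

R$221160 > R$146784, so the regular tax governs.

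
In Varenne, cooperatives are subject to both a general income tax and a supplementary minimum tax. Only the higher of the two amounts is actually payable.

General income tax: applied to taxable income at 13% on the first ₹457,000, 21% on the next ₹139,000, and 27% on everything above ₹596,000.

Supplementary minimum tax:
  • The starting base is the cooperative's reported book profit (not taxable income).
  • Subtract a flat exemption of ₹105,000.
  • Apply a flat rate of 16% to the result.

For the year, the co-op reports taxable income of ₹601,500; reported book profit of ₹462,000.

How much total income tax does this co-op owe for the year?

₹90,085

Supplementary minimum tax:
  Base (reported book profit): ₹462,000
  Less exemption ₹105,000 → base ₹357,000
  ₹357,000 × 16% = ₹57,120

General income tax:
  ₹457,000 × 13% = ₹59,410
  ₹139,000 × 21% = ₹29,190
  ₹5,500 × 27% = ₹1,485
  → ₹90,085

₹90,085 > ₹57,120, so the general income tax governs.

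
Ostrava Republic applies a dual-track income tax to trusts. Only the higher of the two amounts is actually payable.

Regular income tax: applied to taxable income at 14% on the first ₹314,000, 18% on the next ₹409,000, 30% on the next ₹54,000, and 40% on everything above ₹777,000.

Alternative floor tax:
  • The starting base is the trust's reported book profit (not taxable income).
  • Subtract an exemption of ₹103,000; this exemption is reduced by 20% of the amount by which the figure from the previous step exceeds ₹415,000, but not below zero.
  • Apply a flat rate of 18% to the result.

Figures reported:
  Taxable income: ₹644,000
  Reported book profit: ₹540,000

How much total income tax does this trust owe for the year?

₹103,360

Regular income tax:
  ₹314,000 × 14% = ₹43,960
  ₹330,000 × 18% = ₹59,400
  → ₹103,360

Alternative floor tax:
  Base (reported book profit): ₹540,000
  Exemption: ₹103,000 − 20% × (₹540,000 − ₹415,000) = ₹103,000 − ₹25,000 = ₹78,000
  Base: ₹540,000 − ₹78,000 = ₹462,000
  ₹462,000 × 18% = ₹83,160

₹103,360 > ₹83,160, so the regular income tax governs.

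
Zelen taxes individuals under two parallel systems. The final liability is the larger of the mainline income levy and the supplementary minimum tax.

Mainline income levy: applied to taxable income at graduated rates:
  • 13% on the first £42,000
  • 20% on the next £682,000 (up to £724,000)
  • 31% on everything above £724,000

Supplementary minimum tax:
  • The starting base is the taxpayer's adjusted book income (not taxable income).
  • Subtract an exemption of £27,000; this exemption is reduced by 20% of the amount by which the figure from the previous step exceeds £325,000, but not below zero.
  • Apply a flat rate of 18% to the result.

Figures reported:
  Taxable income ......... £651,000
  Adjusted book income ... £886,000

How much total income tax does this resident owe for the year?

£159,480

Mainline income levy:
  £42,000 × 13% = £5,460
  £609,000 × 20% = £121,800
  → £127,260

Supplementary minimum tax:
  Base (adjusted book income): £886,000
  Exemption: 20% × (£886,000 − £325,000) = £112,200 ≥ £27,000, so the exemption is fully phased out
  Base: £886,000 − £0 = £886,000
  £886,000 × 18% = £159,480

£159,480 > £127,260, so the supplementary minimum tax is the binding amount.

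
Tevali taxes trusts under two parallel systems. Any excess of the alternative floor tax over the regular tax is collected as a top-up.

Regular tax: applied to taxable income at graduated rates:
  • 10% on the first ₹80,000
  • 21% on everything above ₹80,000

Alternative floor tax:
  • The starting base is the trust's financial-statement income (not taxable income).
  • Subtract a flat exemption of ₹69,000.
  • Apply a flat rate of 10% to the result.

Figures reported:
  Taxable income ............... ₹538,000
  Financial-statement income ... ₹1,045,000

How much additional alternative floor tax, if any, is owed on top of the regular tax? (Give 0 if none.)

Alternative floor tax:
  Base (financial-statement income): ₹1,045,000
  Less exemption ₹69,000 → base ₹976,000
  ₹976,000 × 10% = ₹97,600

Regular tax:
  ₹80,000 × 10% = ₹8,000
  ₹458,000 × 21% = ₹96,180
  → ₹104,180

₹97,600 ≤ ₹104,180, so no add-on is due.

₹0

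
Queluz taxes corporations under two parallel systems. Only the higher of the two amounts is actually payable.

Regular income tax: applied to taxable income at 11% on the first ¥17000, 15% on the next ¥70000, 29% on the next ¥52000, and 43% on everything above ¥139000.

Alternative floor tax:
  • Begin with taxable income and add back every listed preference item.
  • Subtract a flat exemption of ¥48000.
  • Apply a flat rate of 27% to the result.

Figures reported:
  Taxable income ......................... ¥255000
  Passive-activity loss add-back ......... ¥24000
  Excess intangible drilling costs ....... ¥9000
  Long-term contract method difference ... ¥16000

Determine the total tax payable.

¥77330

Alternative floor tax:
  Adjusted income: ¥255000 + ¥24000 + ¥9000 + ¥16000 = ¥304000
  Less exemption ¥48000 → base ¥256000
  ¥256000 × 27% = ¥69120

Regular income tax:
  ¥17000 × 11% = ¥1870
  ¥70000 × 15% = ¥10500
  ¥52000 × 29% = ¥15080
  ¥116000 × 43% = ¥49880
  → ¥77330

¥77330 > ¥69120, so the regular income tax governs.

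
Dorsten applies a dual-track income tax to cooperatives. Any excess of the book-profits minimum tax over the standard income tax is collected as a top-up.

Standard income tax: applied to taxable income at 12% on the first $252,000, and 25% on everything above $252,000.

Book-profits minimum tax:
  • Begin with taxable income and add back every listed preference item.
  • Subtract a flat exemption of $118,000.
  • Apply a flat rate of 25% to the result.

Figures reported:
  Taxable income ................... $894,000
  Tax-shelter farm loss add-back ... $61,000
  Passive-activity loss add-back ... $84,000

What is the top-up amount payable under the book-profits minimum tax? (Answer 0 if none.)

$39,510

Standard income tax:
  $252,000 × 12% = $30,240
  $642,000 × 25% = $160,500
  → $190,740

Book-profits minimum tax:
  Adjusted income: $894,000 + $61,000 + $84,000 = $1,039,000
  Less exemption $118,000 → base $921,000
  $921,000 × 25% = $230,250

Excess of book-profits minimum tax over standard income tax: $230,250 − $190,740 = $39,510.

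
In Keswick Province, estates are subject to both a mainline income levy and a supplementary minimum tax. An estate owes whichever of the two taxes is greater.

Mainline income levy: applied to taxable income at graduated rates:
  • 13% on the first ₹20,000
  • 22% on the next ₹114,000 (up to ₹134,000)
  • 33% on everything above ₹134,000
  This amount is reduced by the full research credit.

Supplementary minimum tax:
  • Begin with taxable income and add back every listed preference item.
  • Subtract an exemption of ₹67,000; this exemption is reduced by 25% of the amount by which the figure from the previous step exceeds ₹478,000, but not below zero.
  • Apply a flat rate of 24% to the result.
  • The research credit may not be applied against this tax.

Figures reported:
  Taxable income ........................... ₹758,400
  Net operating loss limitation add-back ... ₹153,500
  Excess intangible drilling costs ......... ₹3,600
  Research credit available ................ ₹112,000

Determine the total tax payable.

Mainline income levy:
  ₹20,000 × 13% = ₹2,600
  ₹114,000 × 22% = ₹25,080
  ₹624,400 × 33% = ₹206,052
  → ₹233,732
  Less research credit ₹112,000 → ₹121,732

Supplementary minimum tax:
  Adjusted income: ₹758,400 + ₹153,500 + ₹3,600 = ₹915,500
  Exemption: 25% × (₹915,500 − ₹478,000) = ₹109,375 ≥ ₹67,000, so the exemption is fully phased out
  Base: ₹915,500 − ₹0 = ₹915,500
  ₹915,500 × 24% = ₹219,720

₹219,720 > ₹121,732, so the supplementary minimum tax is the binding amount.

₹219,720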